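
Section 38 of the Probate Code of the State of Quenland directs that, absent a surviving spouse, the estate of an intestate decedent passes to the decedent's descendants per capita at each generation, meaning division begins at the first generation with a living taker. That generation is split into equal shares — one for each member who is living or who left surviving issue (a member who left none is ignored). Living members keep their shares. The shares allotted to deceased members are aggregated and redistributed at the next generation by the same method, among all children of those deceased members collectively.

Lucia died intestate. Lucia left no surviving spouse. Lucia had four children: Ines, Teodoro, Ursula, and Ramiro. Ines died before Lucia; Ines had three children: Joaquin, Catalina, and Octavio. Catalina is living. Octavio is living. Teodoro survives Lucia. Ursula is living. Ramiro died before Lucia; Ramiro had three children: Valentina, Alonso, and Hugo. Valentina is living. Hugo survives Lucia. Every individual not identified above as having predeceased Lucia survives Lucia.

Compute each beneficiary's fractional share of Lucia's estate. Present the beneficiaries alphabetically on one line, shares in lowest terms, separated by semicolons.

Alonso 1/12; Catalina 1/12; Hugo 1/12; Joaquin 1/12; Octavio 1/12; Teodoro 1/4; Ursula 1/4; Valentina 1/12

There is no surviving spouse, so the entire estate passes to Lucia's descendants per capita at each generation.
At generation 1 (Ines, Teodoro, Ursula, Ramiro) there are 4 shares of (1)/4 = 1/4 each.
Living: Teodoro and Ursula — each takes 1/4.
Deceased: Ines and Ramiro. Their combined 1/2 is pooled and carried to generation 2.
At generation 2 (Joaquin, Catalina, Octavio, Valentina, Alonso, Hugo) there are 6 shares of (1/2)/6 = 1/12 each.
Living: Joaquin, Catalina, Octavio, Valentina, Alonso, and Hugo — each takes 1/12.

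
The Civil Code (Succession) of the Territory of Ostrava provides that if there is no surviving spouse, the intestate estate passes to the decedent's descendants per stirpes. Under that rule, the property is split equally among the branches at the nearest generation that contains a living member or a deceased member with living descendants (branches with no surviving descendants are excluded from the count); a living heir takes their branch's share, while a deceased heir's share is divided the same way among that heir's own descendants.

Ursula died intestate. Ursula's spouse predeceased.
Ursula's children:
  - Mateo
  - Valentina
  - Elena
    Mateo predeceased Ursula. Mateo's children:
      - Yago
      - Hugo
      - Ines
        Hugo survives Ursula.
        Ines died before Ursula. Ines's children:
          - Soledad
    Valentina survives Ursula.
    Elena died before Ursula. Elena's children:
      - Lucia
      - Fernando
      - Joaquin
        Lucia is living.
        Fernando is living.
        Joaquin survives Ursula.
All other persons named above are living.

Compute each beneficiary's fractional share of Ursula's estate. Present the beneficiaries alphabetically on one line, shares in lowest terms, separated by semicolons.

There is no surviving spouse, so the entire estate passes to Ursula's descendants per stirpes.
The estate is divided into 3 equal shares of 1/3 among Mateo, Valentina, Elena.
Mateo predeceased; the 1/3 allotted to Mateo's branch passes to Mateo's issue by representation.
The 1/3 is divided into 3 equal shares of 1/9 among Yago, Hugo, Ines.
Yago is living and takes 1/9.
Hugo is living and takes 1/9.
Ines predeceased; the 1/9 allotted to Ines's branch passes to Ines's issue by representation.
Soledad is the sole taker at this level and receives the full 1/9.
Valentina is living and takes 1/3.
Elena predeceased; the 1/3 allotted to Elena's branch passes to Elena's issue by representation.
The 1/3 is divided into 3 equal shares of 1/9 among Lucia, Fernando, Joaquin.
Lucia is living and takes 1/9.
Fernando is living and takes 1/9.
Joaquin is living and takes 1/9.

Fernando 1/9; Hugo 1/9; Joaquin 1/9; Lucia 1/9; Soledad 1/9; Valentina 1/3; Yago 1/9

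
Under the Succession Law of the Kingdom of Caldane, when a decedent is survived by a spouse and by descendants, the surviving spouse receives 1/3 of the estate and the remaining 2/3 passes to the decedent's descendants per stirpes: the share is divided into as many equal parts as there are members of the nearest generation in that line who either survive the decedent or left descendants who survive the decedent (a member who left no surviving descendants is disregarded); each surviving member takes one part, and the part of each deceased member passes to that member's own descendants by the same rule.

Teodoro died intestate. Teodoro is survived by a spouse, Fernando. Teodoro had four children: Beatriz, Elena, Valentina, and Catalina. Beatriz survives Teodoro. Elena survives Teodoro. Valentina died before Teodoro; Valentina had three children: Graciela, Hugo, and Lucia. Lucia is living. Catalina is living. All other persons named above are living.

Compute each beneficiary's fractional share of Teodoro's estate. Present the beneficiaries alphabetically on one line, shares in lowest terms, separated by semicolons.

Fernando, as surviving spouse, takes 1/3.
The remaining 2/3 passes to Teodoro's descendants per stirpes.
The 2/3 is divided into 4 equal shares of 1/6 among Beatriz, Elena, Valentina, Catalina.
Beatriz is living and takes 1/6.
Elena is living and takes 1/6.
Valentina predeceased; the 1/6 allotted to Valentina's branch passes to Valentina's issue by representation.
The 1/6 is divided into 3 equal shares of 1/18 among Graciela, Hugo, Lucia.
Graciela is living and takes 1/18.
Hugo is living and takes 1/18.
Lucia is living and takes 1/18.
Catalina is living and takes 1/6.

Beatriz 1/6; Catalina 1/6; Elena 1/6; Fernando 1/3; Graciela 1/18; Hugo 1/18; Lucia 1/18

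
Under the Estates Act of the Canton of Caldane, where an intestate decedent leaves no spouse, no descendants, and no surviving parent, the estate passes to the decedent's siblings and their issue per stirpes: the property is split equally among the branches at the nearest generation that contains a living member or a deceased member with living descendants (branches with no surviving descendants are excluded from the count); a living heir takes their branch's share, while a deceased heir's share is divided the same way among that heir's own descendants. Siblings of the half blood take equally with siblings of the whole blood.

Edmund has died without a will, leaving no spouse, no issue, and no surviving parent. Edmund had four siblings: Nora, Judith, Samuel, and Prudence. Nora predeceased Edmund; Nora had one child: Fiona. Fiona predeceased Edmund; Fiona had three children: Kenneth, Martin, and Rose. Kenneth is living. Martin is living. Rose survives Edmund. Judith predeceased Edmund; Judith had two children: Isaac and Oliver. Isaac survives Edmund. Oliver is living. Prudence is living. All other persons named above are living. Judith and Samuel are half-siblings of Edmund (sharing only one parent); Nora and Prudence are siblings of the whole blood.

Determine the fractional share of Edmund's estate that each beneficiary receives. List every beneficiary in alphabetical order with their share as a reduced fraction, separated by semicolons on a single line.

Isaac 1/8; Kenneth 1/12; Martin 1/12; Oliver 1/8; Prudence 1/4; Rose 1/12; Samuel 1/4

No spouse, descendants, or parent survives, so the estate passes to Edmund's siblings per stirpes.
Half-blood and whole-blood siblings take equally under the stated rule.
The estate is divided into 4 equal shares of 1/4 among Nora, Judith, Samuel, Prudence.
Nora predeceased; the 1/4 allotted to Nora's branch passes to Nora's issue by representation.
Fiona's line is the sole branch at this level, so the full 1/4 passes to Fiona's issue by representation.
The 1/4 is divided into 3 equal shares of 1/12 among Kenneth, Martin, Rose.
Kenneth is living and takes 1/12.
Martin is living and takes 1/12.
Rose is living and takes 1/12.
Judith predeceased; the 1/4 allotted to Judith's branch passes to Judith's issue by representation.
The 1/4 is divided into 2 equal shares of 1/8 among Isaac, Oliver.
Isaac is living and takes 1/8.
Oliver is living and takes 1/8.
Samuel is living and takes 1/4.
Prudence is living and takes 1/4.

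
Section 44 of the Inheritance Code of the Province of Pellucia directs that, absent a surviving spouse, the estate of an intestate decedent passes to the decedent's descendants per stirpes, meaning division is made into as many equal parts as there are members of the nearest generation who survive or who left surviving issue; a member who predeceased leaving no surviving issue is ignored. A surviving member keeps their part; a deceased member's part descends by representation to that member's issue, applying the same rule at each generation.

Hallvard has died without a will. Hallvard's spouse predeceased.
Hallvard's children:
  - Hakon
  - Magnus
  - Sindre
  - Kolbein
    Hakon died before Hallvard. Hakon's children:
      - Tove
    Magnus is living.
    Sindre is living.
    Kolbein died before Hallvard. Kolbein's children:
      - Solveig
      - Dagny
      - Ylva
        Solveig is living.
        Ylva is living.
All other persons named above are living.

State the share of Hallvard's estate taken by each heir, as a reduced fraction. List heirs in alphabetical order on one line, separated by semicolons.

There is no surviving spouse, so the entire estate passes to Hallvard's descendants per stirpes.
The estate is divided into 4 equal shares of 1/4 among Hakon, Magnus, Sindre, Kolbein.
Hakon predeceased; the 1/4 allotted to Hakon's branch passes to Hakon's issue by representation.
Tove is the sole taker at this level and receives the full 1/4.
Magnus is living and takes 1/4.
Sindre is living and takes 1/4.
Kolbein predeceased; the 1/4 allotted to Kolbein's branch passes to Kolbein's issue by representation.
The 1/4 is divided into 3 equal shares of 1/12 among Solveig, Dagny, Ylva.
Solveig is living and takes 1/12.
Dagny is living and takes 1/12.
Ylva is living and takes 1/12.

Dagny 1/12; Magnus 1/4; Sindre 1/4; Solveig 1/12; Tove 1/4; Ylva 1/12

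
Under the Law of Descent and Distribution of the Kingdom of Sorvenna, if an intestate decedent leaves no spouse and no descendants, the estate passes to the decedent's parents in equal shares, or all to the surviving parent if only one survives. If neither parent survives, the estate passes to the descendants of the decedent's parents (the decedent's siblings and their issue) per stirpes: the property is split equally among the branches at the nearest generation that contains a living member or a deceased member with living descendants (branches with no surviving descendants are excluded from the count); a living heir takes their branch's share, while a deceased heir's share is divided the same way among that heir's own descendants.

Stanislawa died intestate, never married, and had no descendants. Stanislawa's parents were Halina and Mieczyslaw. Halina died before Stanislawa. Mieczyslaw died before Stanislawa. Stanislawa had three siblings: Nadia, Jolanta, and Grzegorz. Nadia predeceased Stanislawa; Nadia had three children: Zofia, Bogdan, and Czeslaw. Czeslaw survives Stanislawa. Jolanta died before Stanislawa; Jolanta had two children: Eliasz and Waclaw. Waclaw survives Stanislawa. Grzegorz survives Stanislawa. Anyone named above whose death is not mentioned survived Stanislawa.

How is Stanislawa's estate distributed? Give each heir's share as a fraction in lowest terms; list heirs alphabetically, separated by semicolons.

Neither parent survives and there are no descendants, so the estate passes to Stanislawa's siblings and their issue per stirpes.
The estate is divided into 3 equal shares of 1/3 among Nadia, Jolanta, Grzegorz.
Nadia predeceased; the 1/3 allotted to Nadia's branch passes to Nadia's issue by representation.
The 1/3 is divided into 3 equal shares of 1/9 among Zofia, Bogdan, Czeslaw.
Zofia is living and takes 1/9.
Bogdan is living and takes 1/9.
Czeslaw is living and takes 1/9.
Jolanta predeceased; the 1/3 allotted to Jolanta's branch passes to Jolanta's issue by representation.
The 1/3 is divided into 2 equal shares of 1/6 among Eliasz, Waclaw.
Eliasz is living and takes 1/6.
Waclaw is living and takes 1/6.
Grzegorz is living and takes 1/3.

Bogdan 1/9; Czeslaw 1/9; Eliasz 1/6; Grzegorz 1/3; Waclaw 1/6; Zofia 1/9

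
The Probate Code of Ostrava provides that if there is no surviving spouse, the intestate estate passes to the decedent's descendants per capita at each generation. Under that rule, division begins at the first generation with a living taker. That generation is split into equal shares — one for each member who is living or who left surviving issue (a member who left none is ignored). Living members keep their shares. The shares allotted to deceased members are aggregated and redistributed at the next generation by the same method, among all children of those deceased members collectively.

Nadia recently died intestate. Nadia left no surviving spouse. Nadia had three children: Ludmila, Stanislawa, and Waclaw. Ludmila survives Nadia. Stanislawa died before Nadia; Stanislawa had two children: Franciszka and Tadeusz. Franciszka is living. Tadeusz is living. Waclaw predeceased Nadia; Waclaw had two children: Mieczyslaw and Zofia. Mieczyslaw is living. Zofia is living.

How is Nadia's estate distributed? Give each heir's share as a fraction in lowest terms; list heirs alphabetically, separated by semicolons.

There is no surviving spouse, so the entire estate passes to Nadia's descendants per capita at each generation.
At generation 1 (Ludmila, Stanislawa, Waclaw) there are 3 shares of (1)/3 = 1/3 each.
Living: Ludmila — each takes 1/3.
Deceased: Stanislawa and Waclaw. Their combined 2/3 is pooled and carried to generation 2.
At generation 2 (Franciszka, Tadeusz, Mieczyslaw, Zofia) there are 4 shares of (2/3)/4 = 1/6 each.
Living: Franciszka, Tadeusz, Mieczyslaw, and Zofia — each takes 1/6.

Franciszka 1/6; Ludmila 1/3; Mieczyslaw 1/6; Tadeusz 1/6; Zofia 1/6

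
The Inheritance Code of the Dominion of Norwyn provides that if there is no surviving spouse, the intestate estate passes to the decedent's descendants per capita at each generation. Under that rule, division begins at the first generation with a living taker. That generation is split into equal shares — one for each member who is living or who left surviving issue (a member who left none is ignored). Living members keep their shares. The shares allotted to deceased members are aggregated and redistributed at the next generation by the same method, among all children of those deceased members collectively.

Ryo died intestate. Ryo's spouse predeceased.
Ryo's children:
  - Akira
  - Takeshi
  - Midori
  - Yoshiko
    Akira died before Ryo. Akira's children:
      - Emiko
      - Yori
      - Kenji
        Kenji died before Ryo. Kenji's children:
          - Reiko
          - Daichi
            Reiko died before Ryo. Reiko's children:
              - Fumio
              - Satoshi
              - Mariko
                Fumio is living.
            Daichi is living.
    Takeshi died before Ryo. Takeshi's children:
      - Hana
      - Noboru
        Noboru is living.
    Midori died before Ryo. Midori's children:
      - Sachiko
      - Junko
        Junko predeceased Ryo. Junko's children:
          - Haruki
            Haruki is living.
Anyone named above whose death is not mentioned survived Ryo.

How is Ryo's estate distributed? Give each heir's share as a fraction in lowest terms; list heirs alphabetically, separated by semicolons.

Daichi 1/14; Emiko 3/28; Fumio 1/42; Hana 3/28; Haruki 1/14; Mariko 1/42; Noboru 3/28; Sachiko 3/28; Satoshi 1/42; Yori 3/28; Yoshiko 1/4

There is no surviving spouse, so the entire estate passes to Ryo's descendants per capita at each generation.
At generation 1 (Akira, Takeshi, Midori, Yoshiko) there are 4 shares of (1)/4 = 1/4 each.
Living: Yoshiko — each takes 1/4.
Deceased: Akira, Takeshi, and Midori. Their combined 3/4 is pooled and carried to generation 2.
At generation 2 (Emiko, Yori, Kenji, Hana, Noboru, Sachiko, Junko) there are 7 shares of (3/4)/7 = 3/28 each.
Living: Emiko, Yori, Hana, Noboru, and Sachiko — each takes 3/28.
Deceased: Kenji and Junko. Their combined 3/14 is pooled and carried to generation 3.
At generation 3 (Reiko, Daichi, Haruki) there are 3 shares of (3/14)/3 = 1/14 each.
Living: Daichi and Haruki — each takes 1/14.
Deceased: Reiko. That 1/14 share is carried to generation 4.
At generation 4 (Fumio, Satoshi, Mariko) there are 3 shares of (1/14)/3 = 1/42 each.
Living: Fumio, Satoshi, and Mariko — each takes 1/42.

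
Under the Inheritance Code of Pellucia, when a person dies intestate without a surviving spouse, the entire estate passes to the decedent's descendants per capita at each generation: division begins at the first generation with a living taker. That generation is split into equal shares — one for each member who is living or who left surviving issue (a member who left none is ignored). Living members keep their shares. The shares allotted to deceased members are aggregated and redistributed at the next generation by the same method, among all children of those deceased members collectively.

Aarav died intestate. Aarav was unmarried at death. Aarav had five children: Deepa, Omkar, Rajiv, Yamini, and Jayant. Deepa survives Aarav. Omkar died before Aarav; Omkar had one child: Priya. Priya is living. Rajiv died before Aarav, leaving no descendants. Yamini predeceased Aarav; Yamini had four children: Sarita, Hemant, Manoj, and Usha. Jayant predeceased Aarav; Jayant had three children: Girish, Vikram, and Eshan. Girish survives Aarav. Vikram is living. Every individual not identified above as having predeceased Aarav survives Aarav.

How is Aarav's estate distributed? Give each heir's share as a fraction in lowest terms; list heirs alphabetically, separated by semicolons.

There is no surviving spouse, so the entire estate passes to Aarav's descendants per capita at each generation.
At generation 1 (Deepa, Omkar, Yamini, Jayant) there are 4 shares of (1)/4 = 1/4 each.
Living: Deepa — each takes 1/4.
Deceased: Omkar, Yamini, and Jayant. Their combined 3/4 is pooled and carried to generation 2.
At generation 2 (Priya, Sarita, Hemant, Manoj, Usha, Girish, Vikram, Eshan) there are 8 shares of (3/4)/8 = 3/32 each.
Living: Priya, Sarita, Hemant, Manoj, Usha, Girish, Vikram, and Eshan — each takes 3/32.

Deepa 1/4; Eshan 3/32; Girish 3/32; Hemant 3/32; Manoj 3/32; Priya 3/32; Sarita 3/32; Usha 3/32; Vikram 3/32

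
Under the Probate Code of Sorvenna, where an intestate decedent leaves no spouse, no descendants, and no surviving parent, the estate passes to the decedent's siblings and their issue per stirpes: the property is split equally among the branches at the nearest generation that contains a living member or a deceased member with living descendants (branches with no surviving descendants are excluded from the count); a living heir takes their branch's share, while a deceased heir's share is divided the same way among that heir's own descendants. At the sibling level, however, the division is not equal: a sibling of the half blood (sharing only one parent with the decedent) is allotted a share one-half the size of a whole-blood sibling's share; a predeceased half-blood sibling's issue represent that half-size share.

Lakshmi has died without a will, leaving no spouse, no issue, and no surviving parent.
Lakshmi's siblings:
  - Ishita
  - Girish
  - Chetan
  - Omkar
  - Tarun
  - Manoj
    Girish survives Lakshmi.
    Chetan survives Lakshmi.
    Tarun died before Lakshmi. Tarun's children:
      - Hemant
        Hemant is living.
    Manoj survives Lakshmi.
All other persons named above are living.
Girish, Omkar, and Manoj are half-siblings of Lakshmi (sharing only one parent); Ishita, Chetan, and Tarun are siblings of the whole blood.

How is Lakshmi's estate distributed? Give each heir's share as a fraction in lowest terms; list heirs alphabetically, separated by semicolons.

No spouse, descendants, or parent survives, so the estate passes to Lakshmi's siblings per stirpes.
Half-blood siblings count for one-half the weight of whole-blood siblings at the initial division.
Dividing 1 in proportion to weights (total weight 9/2): Ishita (weight 1) → 2/9; Girish (weight 1/2) → 1/9; Chetan (weight 1) → 2/9; Omkar (weight 1/2) → 1/9; Tarun (weight 1) → 2/9; Manoj (weight 1/2) → 1/9.
Ishita is living and takes 2/9.
Girish is living and takes 1/9.
Chetan is living and takes 2/9.
Omkar is living and takes 1/9.
Tarun predeceased; the 2/9 allotted to Tarun's branch passes to Tarun's issue by representation.
Hemant is the sole taker at this level and receives the full 2/9.
Manoj is living and takes 1/9.

Chetan 2/9; Girish 1/9; Hemant 2/9; Ishita 2/9; Manoj 1/9; Omkar 1/9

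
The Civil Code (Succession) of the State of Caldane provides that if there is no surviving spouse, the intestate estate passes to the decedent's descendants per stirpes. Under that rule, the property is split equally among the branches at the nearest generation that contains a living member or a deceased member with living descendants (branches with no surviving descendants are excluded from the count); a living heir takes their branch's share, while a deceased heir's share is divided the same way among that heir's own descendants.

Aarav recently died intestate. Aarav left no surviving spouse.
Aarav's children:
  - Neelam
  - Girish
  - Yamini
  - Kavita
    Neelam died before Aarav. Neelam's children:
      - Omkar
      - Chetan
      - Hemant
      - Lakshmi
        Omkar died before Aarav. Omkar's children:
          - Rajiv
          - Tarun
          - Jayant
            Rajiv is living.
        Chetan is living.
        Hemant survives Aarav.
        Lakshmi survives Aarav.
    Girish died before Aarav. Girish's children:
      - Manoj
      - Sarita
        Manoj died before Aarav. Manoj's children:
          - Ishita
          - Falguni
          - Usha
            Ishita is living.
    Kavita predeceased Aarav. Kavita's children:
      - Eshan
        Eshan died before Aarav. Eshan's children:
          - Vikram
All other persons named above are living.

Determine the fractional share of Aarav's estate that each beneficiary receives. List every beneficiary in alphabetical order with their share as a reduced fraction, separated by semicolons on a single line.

Chetan 1/16; Falguni 1/24; Hemant 1/16; Ishita 1/24; Jayant 1/48; Lakshmi 1/16; Rajiv 1/48; Sarita 1/8; Tarun 1/48; Usha 1/24; Vikram 1/4; Yamini 1/4

There is no surviving spouse, so the entire estate passes to Aarav's descendants per stirpes.
The estate is divided into 4 equal shares of 1/4 among Neelam, Girish, Yamini, Kavita.
Neelam predeceased; the 1/4 allotted to Neelam's branch passes to Neelam's issue by representation.
The 1/4 is divided into 4 equal shares of 1/16 among Omkar, Chetan, Hemant, Lakshmi.
Omkar predeceased; the 1/16 allotted to Omkar's branch passes to Omkar's issue by representation.
The 1/16 is divided into 3 equal shares of 1/48 among Rajiv, Tarun, Jayant.
Rajiv is living and takes 1/48.
Tarun is living and takes 1/48.
Jayant is living and takes 1/48.
Chetan is living and takes 1/16.
Hemant is living and takes 1/16.
Lakshmi is living and takes 1/16.
Girish predeceased; the 1/4 allotted to Girish's branch passes to Girish's issue by representation.
The 1/4 is divided into 2 equal shares of 1/8 among Manoj, Sarita.
Manoj predeceased; the 1/8 allotted to Manoj's branch passes to Manoj's issue by representation.
The 1/8 is divided into 3 equal shares of 1/24 among Ishita, Falguni, Usha.
Ishita is living and takes 1/24.
Falguni is living and takes 1/24.
Usha is living and takes 1/24.
Sarita is living and takes 1/8.
Yamini is living and takes 1/4.
Kavita predeceased; the 1/4 allotted to Kavita's branch passes to Kavita's issue by representation.
Eshan's line is the sole branch at this level, so the full 1/4 passes to Eshan's issue by representation.
Vikram is the sole taker at this level and receives the full 1/4.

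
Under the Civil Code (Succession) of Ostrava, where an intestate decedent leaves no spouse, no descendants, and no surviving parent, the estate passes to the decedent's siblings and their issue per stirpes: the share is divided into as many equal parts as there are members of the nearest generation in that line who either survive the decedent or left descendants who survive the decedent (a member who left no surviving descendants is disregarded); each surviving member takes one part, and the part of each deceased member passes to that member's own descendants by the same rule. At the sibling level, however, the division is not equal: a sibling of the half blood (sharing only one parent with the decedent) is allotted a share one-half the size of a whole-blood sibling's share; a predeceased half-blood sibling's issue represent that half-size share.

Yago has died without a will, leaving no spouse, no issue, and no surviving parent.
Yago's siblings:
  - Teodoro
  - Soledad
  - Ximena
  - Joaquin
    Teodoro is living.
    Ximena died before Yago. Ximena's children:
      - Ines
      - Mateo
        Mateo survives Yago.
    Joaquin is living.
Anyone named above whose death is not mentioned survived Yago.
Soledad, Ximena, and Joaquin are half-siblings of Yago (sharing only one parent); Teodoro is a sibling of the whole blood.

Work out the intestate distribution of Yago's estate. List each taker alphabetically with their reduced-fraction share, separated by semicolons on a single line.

Ines 1/10; Joaquin 1/5; Mateo 1/10; Soledad 1/5; Teodoro 2/5

No spouse, descendants, or parent survives, so the estate passes to Yago's siblings per stirpes.
Half-blood siblings count for one-half the weight of whole-blood siblings at the initial division.
Dividing 1 in proportion to weights (total weight 5/2): Teodoro (weight 1) → 2/5; Soledad (weight 1/2) → 1/5; Ximena (weight 1/2) → 1/5; Joaquin (weight 1/2) → 1/5.
Teodoro is living and takes 2/5.
Soledad is living and takes 1/5.
Ximena predeceased; the 1/5 allotted to Ximena's branch passes to Ximena's issue by representation.
The 1/5 is divided into 2 equal shares of 1/10 among Ines, Mateo.
Ines is living and takes 1/10.
Mateo is living and takes 1/10.
Joaquin is living and takes 1/5.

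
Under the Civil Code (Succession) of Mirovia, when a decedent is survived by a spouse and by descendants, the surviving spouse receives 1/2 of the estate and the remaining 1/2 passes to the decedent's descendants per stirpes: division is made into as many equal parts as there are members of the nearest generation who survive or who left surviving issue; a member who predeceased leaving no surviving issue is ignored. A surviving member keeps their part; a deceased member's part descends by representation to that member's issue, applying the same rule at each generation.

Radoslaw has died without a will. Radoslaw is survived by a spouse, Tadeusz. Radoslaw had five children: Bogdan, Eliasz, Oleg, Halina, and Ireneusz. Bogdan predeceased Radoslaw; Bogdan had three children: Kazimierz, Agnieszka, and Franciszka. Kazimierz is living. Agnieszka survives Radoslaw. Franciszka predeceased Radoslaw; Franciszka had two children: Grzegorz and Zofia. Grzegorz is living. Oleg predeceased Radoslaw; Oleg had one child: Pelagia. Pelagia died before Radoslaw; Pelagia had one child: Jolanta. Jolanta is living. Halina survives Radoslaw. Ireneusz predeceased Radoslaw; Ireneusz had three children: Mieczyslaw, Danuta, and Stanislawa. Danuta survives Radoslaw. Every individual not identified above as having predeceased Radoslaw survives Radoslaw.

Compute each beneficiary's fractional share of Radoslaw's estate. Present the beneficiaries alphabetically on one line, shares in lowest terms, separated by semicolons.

Tadeusz, as surviving spouse, takes 1/2.
The remaining 1/2 passes to Radoslaw's descendants per stirpes.
The 1/2 is divided into 5 equal shares of 1/10 among Bogdan, Eliasz, Oleg, Halina, Ireneusz.
Bogdan predeceased; the 1/10 allotted to Bogdan's branch passes to Bogdan's issue by representation.
The 1/10 is divided into 3 equal shares of 1/30 among Kazimierz, Agnieszka, Franciszka.
Kazimierz is living and takes 1/30.
Agnieszka is living and takes 1/30.
Franciszka predeceased; the 1/30 allotted to Franciszka's branch passes to Franciszka's issue by representation.
The 1/30 is divided into 2 equal shares of 1/60 among Grzegorz, Zofia.
Grzegorz is living and takes 1/60.
Zofia is living and takes 1/60.
Eliasz is living and takes 1/10.
Oleg predeceased; the 1/10 allotted to Oleg's branch passes to Oleg's issue by representation.
Pelagia's line is the sole branch at this level, so the full 1/10 passes to Pelagia's issue by representation.
Jolanta is the sole taker at this level and receives the full 1/10.
Halina is living and takes 1/10.
Ireneusz predeceased; the 1/10 allotted to Ireneusz's branch passes to Ireneusz's issue by representation.
The 1/10 is divided into 3 equal shares of 1/30 among Mieczyslaw, Danuta, Stanislawa.
Mieczyslaw is living and takes 1/30.
Danuta is living and takes 1/30.
Stanislawa is living and takes 1/30.

Agnieszka 1/30; Danuta 1/30; Eliasz 1/10; Grzegorz 1/60; Halina 1/10; Jolanta 1/10; Kazimierz 1/30; Mieczyslaw 1/30; Stanislawa 1/30; Tadeusz 1/2; Zofia 1/60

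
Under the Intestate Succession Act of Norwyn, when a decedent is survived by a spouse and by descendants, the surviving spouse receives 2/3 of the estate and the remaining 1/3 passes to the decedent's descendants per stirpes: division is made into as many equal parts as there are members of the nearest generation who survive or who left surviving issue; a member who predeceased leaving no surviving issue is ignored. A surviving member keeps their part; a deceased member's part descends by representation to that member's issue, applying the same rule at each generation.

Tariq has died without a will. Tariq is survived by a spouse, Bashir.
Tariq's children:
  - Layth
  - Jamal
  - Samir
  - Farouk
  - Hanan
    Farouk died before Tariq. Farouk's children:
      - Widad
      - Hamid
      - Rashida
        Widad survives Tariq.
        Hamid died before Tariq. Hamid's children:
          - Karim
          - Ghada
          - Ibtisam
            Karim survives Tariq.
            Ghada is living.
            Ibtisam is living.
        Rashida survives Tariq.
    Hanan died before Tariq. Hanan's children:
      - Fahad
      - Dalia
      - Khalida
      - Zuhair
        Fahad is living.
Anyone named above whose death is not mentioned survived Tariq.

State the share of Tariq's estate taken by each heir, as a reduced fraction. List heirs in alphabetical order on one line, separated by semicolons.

Bashir, as surviving spouse, takes 2/3.
The remaining 1/3 passes to Tariq's descendants per stirpes.
The 1/3 is divided into 5 equal shares of 1/15 among Layth, Jamal, Samir, Farouk, Hanan.
Layth is living and takes 1/15.
Jamal is living and takes 1/15.
Samir is living and takes 1/15.
Farouk predeceased; the 1/15 allotted to Farouk's branch passes to Farouk's issue by representation.
The 1/15 is divided into 3 equal shares of 1/45 among Widad, Hamid, Rashida.
Widad is living and takes 1/45.
Hamid predeceased; the 1/45 allotted to Hamid's branch passes to Hamid's issue by representation.
The 1/45 is divided into 3 equal shares of 1/135 among Karim, Ghada, Ibtisam.
Karim is living and takes 1/135.
Ghada is living and takes 1/135.
Ibtisam is living and takes 1/135.
Rashida is living and takes 1/45.
Hanan predeceased; the 1/15 allotted to Hanan's branch passes to Hanan's issue by representation.
The 1/15 is divided into 4 equal shares of 1/60 among Fahad, Dalia, Khalida, Zuhair.
Fahad is living and takes 1/60.
Dalia is living and takes 1/60.
Khalida is living and takes 1/60.
Zuhair is living and takes 1/60.

Bashir 2/3; Dalia 1/60; Fahad 1/60; Ghada 1/135; Ibtisam 1/135; Jamal 1/15; Karim 1/135; Khalida 1/60; Layth 1/15; Rashida 1/45; Samir 1/15; Widad 1/45; Zuhair 1/60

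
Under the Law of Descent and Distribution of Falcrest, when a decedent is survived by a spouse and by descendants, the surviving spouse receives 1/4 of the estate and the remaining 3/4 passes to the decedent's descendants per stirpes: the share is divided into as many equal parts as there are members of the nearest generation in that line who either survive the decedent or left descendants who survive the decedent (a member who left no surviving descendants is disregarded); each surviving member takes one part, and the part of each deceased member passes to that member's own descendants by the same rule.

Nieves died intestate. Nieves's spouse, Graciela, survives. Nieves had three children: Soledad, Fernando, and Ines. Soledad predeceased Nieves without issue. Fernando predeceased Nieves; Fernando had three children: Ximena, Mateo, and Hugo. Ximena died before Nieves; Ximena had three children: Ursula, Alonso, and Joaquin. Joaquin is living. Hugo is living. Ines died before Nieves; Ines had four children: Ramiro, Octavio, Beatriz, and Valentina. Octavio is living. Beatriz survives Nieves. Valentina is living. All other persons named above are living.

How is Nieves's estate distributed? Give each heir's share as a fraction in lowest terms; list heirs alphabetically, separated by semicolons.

Alonso 1/24; Beatriz 3/32; Graciela 1/4; Hugo 1/8; Joaquin 1/24; Mateo 1/8; Octavio 3/32; Ramiro 3/32; Ursula 1/24; Valentina 3/32

Graciela, as surviving spouse, takes 1/4.
The remaining 3/4 passes to Nieves's descendants per stirpes.
Soledad left no surviving issue, so that branch lapses and is disregarded.
The 3/4 is divided into 2 equal shares of 3/8 among Fernando, Ines.
Fernando predeceased; the 3/8 allotted to Fernando's branch passes to Fernando's issue by representation.
The 3/8 is divided into 3 equal shares of 1/8 among Ximena, Mateo, Hugo.
Ximena predeceased; the 1/8 allotted to Ximena's branch passes to Ximena's issue by representation.
The 1/8 is divided into 3 equal shares of 1/24 among Ursula, Alonso, Joaquin.
Ursula is living and takes 1/24.
Alonso is living and takes 1/24.
Joaquin is living and takes 1/24.
Mateo is living and takes 1/8.
Hugo is living and takes 1/8.
Ines predeceased; the 3/8 allotted to Ines's branch passes to Ines's issue by representation.
The 3/8 is divided into 4 equal shares of 3/32 among Ramiro, Octavio, Beatriz, Valentina.
Ramiro is living and takes 3/32.
Octavio is living and takes 3/32.
Beatriz is living and takes 3/32.
Valentina is living and takes 3/32.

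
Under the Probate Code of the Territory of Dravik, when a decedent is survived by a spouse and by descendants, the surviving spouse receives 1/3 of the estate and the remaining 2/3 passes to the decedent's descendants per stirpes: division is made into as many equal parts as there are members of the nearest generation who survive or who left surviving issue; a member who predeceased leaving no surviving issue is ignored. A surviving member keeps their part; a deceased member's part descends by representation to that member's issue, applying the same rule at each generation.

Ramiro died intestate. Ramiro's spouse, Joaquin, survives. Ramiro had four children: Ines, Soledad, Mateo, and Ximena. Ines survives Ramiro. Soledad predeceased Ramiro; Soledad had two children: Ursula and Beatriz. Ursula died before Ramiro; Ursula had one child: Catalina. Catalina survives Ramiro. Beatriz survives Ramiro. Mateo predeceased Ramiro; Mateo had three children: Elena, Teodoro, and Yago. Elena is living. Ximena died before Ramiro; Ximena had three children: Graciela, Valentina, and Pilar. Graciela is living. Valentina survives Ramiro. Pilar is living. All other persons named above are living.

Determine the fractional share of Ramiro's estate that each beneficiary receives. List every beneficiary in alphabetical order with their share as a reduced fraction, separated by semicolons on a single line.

Beatriz 1/12; Catalina 1/12; Elena 1/18; Graciela 1/18; Ines 1/6; Joaquin 1/3; Pilar 1/18; Teodoro 1/18; Valentina 1/18; Yago 1/18

Joaquin, as surviving spouse, takes 1/3.
The remaining 2/3 passes to Ramiro's descendants per stirpes.
The 2/3 is divided into 4 equal shares of 1/6 among Ines, Soledad, Mateo, Ximena.
Ines is living and takes 1/6.
Soledad predeceased; the 1/6 allotted to Soledad's branch passes to Soledad's issue by representation.
The 1/6 is divided into 2 equal shares of 1/12 among Ursula, Beatriz.
Ursula predeceased; the 1/12 allotted to Ursula's branch passes to Ursula's issue by representation.
Catalina is the sole taker at this level and receives the full 1/12.
Beatriz is living and takes 1/12.
Mateo predeceased; the 1/6 allotted to Mateo's branch passes to Mateo's issue by representation.
The 1/6 is divided into 3 equal shares of 1/18 among Elena, Teodoro, Yago.
Elena is living and takes 1/18.
Teodoro is living and takes 1/18.
Yago is living and takes 1/18.
Ximena predeceased; the 1/6 allotted to Ximena's branch passes to Ximena's issue by representation.
The 1/6 is divided into 3 equal shares of 1/18 among Graciela, Valentina, Pilar.
Graciela is living and takes 1/18.
Valentina is living and takes 1/18.
Pilar is living and takes 1/18.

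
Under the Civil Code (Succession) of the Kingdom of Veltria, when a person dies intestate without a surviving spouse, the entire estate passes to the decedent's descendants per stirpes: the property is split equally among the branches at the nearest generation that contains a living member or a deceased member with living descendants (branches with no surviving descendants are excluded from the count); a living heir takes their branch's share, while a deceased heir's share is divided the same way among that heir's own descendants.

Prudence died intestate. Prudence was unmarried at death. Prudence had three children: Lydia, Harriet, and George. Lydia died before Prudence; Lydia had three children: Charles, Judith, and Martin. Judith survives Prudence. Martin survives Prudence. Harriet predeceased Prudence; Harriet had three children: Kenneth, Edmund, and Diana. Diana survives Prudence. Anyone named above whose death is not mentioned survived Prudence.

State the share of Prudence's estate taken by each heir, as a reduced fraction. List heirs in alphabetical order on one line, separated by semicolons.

Charles 1/9; Diana 1/9; Edmund 1/9; George 1/3; Judith 1/9; Kenneth 1/9; Martin 1/9

There is no surviving spouse, so the entire estate passes to Prudence's descendants per stirpes.
The estate is divided into 3 equal shares of 1/3 among Lydia, Harriet, George.
Lydia predeceased; the 1/3 allotted to Lydia's branch passes to Lydia's issue by representation.
The 1/3 is divided into 3 equal shares of 1/9 among Charles, Judith, Martin.
Charles is living and takes 1/9.
Judith is living and takes 1/9.
Martin is living and takes 1/9.
Harriet predeceased; the 1/3 allotted to Harriet's branch passes to Harriet's issue by representation.
The 1/3 is divided into 3 equal shares of 1/9 among Kenneth, Edmund, Diana.
Kenneth is living and takes 1/9.
Edmund is living and takes 1/9.
Diana is living and takes 1/9.
George is living and takes 1/3.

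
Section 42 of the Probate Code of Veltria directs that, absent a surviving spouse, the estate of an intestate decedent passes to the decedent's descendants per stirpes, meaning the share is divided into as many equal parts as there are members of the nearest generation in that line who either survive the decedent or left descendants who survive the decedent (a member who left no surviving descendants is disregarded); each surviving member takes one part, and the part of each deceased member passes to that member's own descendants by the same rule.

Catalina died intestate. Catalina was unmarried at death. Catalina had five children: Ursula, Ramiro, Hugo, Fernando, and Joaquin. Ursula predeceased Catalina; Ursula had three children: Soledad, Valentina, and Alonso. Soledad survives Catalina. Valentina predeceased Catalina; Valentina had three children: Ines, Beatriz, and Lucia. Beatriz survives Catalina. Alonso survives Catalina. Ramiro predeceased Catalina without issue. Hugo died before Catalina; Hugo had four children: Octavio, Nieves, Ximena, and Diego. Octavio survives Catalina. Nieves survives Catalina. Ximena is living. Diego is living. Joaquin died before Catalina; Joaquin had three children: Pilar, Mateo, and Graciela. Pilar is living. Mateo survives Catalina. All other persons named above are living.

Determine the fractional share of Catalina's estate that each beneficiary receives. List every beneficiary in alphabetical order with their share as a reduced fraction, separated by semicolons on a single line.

Alonso 1/12; Beatriz 1/36; Diego 1/16; Fernando 1/4; Graciela 1/12; Ines 1/36; Lucia 1/36; Mateo 1/12; Nieves 1/16; Octavio 1/16; Pilar 1/12; Soledad 1/12; Ximena 1/16

There is no surviving spouse, so the entire estate passes to Catalina's descendants per stirpes.
Ramiro left no surviving issue, so that branch lapses and is disregarded.
The estate is divided into 4 equal shares of 1/4 among Ursula, Hugo, Fernando, Joaquin.
Ursula predeceased; the 1/4 allotted to Ursula's branch passes to Ursula's issue by representation.
The 1/4 is divided into 3 equal shares of 1/12 among Soledad, Valentina, Alonso.
Soledad is living and takes 1/12.
Valentina predeceased; the 1/12 allotted to Valentina's branch passes to Valentina's issue by representation.
The 1/12 is divided into 3 equal shares of 1/36 among Ines, Beatriz, Lucia.
Ines is living and takes 1/36.
Beatriz is living and takes 1/36.
Lucia is living and takes 1/36.
Alonso is living and takes 1/12.
Hugo predeceased; the 1/4 allotted to Hugo's branch passes to Hugo's issue by representation.
The 1/4 is divided into 4 equal shares of 1/16 among Octavio, Nieves, Ximena, Diego.
Octavio is living and takes 1/16.
Nieves is living and takes 1/16.
Ximena is living and takes 1/16.
Diego is living and takes 1/16.
Fernando is living and takes 1/4.
Joaquin predeceased; the 1/4 allotted to Joaquin's branch passes to Joaquin's issue by representation.
The 1/4 is divided into 3 equal shares of 1/12 among Pilar, Mateo, Graciela.
Pilar is living and takes 1/12.
Mateo is living and takes 1/12.
Graciela is living and takes 1/12.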